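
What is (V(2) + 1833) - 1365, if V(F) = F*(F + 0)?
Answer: 472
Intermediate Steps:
V(F) = F² (V(F) = F*F = F²)
(V(2) + 1833) - 1365 = (2² + 1833) - 1365 = (4 + 1833) - 1365 = 1837 - 1365 = 472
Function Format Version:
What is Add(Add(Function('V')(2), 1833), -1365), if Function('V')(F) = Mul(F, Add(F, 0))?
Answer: 472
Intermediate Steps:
Function('V')(F) = Pow(F, 2) (Function('V')(F) = Mul(F, F) = Pow(F, 2))
Add(Add(Function('V')(2), 1833), -1365) = Add(Add(Pow(2, 2), 1833), -1365) = Add(Add(4, 1833), -1365) = Add(1837, -1365) = 472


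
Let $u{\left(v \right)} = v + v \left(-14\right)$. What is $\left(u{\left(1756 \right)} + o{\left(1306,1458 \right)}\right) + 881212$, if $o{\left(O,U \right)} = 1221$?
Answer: $859605$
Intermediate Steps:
$u{\left(v \right)} = - 13 v$ ($u{\left(v \right)} = v - 14 v = - 13 v$)
$\left(u{\left(1756 \right)} + o{\left(1306,1458 \right)}\right) + 881212 = \left(\left(-13\right) 1756 + 1221\right) + 881212 = \left(-22828 + 1221\right) + 881212 = -21607 + 881212 = 859605$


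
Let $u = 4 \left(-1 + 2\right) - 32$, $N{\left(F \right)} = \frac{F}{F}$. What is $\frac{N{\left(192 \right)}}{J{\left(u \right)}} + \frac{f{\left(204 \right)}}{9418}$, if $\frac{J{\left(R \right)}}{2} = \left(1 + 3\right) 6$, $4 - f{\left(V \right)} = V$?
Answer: $- \frac{91}{226032} \approx -0.0004026$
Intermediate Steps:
$f{\left(V \right)} = 4 - V$
$N{\left(F \right)} = 1$
$u = -28$ ($u = 4 \cdot 1 - 32 = 4 - 32 = -28$)
$J{\left(R \right)} = 48$ ($J{\left(R \right)} = 2 \left(1 + 3\right) 6 = 2 \cdot 4 \cdot 6 = 2 \cdot 24 = 48$)
$\frac{N{\left(192 \right)}}{J{\left(u \right)}} + \frac{f{\left(204 \right)}}{9418} = 1 \cdot \frac{1}{48} + \frac{4 - 204}{9418} = 1 \cdot \frac{1}{48} + \left(4 - 204\right) \frac{1}{9418} = \frac{1}{48} - \frac{100}{4709} = - \frac{91}{226032}$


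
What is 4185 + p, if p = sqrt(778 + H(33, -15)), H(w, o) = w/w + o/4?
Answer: 4185 + sqrt(3101)/2 ≈ 4212.8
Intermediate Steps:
H(w, o) = 1 + o/4 (H(w, o) = 1 + o*(1/4) = 1 + o/4)
p = sqrt(3101)/2 (p = sqrt(778 + (1 + (1/4)*(-15))) = sqrt(778 + (1 - 15/4)) = sqrt(778 - 11/4) = sqrt(3101/4) = sqrt(3101)/2 ≈ 27.843)
4185 + p = 4185 + sqrt(3101)/2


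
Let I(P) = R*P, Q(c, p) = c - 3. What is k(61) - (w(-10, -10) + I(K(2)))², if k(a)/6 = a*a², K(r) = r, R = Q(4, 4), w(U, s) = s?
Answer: 1361822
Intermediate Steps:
Q(c, p) = -3 + c
R = 1 (R = -3 + 4 = 1)
I(P) = P (I(P) = 1*P = P)
k(a) = 6*a³ (k(a) = 6*(a*a²) = 6*a³)
k(61) - (w(-10, -10) + I(K(2)))² = 6*61³ - (-10 + 2)² = 6*226981 - 1*(-8)² = 1361886 - 1*64 = 1361886 - 64 = 1361822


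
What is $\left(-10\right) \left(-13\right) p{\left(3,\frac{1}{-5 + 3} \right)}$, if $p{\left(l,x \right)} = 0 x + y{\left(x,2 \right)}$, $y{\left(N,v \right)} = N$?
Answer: $-65$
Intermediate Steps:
$p{\left(l,x \right)} = x$ ($p{\left(l,x \right)} = 0 x + x = 0 + x = x$)
$\left(-10\right) \left(-13\right) p{\left(3,\frac{1}{-5 + 3} \right)} = \frac{\left(-10\right) \left(-13\right)}{-5 + 3} = \frac{130}{-2} = 130 \left(- \frac{1}{2}\right) = -65$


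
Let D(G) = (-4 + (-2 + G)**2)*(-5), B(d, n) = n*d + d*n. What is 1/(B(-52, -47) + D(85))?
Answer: -1/29537 ≈ -3.3856e-5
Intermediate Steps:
B(d, n) = 2*d*n (B(d, n) = d*n + d*n = 2*d*n)
D(G) = 20 - 5*(-2 + G)**2
1/(B(-52, -47) + D(85)) = 1/(2*(-52)*(-47) + 5*85*(4 - 1*85)) = 1/(4888 + 5*85*(4 - 85)) = 1/(4888 + 5*85*(-81)) = 1/(4888 - 34425) = 1/(-29537) = -1/29537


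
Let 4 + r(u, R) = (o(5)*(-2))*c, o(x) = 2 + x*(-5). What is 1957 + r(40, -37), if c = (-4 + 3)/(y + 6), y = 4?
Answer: 9742/5 ≈ 1948.4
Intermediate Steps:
c = -⅒ (c = (-4 + 3)/(4 + 6) = -1/10 = -1*⅒ = -⅒ ≈ -0.10000)
o(x) = 2 - 5*x
r(u, R) = -43/5 (r(u, R) = -4 + ((2 - 5*5)*(-2))*(-⅒) = -4 + ((2 - 25)*(-2))*(-⅒) = -4 - 23*(-2)*(-⅒) = -4 + 46*(-⅒) = -4 - 23/5 = -43/5)
1957 + r(40, -37) = 1957 - 43/5 = 9742/5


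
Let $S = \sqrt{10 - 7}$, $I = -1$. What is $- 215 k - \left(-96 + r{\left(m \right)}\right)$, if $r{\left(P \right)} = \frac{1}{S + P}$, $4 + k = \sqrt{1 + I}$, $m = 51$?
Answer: $\frac{827879}{866} + \frac{\sqrt{3}}{2598} \approx 955.98$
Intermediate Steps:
$S = \sqrt{3} \approx 1.732$
$k = -4$ ($k = -4 + \sqrt{1 - 1} = -4 + \sqrt{0} = -4 + 0 = -4$)
$r{\left(P \right)} = \frac{1}{P + \sqrt{3}}$ ($r{\left(P \right)} = \frac{1}{\sqrt{3} + P} = \frac{1}{P + \sqrt{3}}$)
$- 215 k - \left(-96 + r{\left(m \right)}\right) = \left(-215\right) \left(-4\right) + \left(96 - \frac{1}{51 + \sqrt{3}}\right) = 860 + \left(96 - \frac{1}{51 + \sqrt{3}}\right) = 956 - \frac{1}{51 + \sqrt{3}}$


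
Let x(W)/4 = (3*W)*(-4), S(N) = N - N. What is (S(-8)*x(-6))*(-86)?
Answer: 0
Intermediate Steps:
S(N) = 0
x(W) = -48*W (x(W) = 4*((3*W)*(-4)) = 4*(-12*W) = -48*W)
(S(-8)*x(-6))*(-86) = (0*(-48*(-6)))*(-86) = (0*288)*(-86) = 0*(-86) = 0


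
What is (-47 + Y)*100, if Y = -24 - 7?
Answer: -7800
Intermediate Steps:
Y = -31
(-47 + Y)*100 = (-47 - 31)*100 = -78*100 = -7800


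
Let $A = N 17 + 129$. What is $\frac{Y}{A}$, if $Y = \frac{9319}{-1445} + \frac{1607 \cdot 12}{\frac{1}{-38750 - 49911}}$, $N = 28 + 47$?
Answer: $- \frac{2470572465499}{2028780} \approx -1.2178 \cdot 10^{6}$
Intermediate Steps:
$N = 75$
$Y = - \frac{2470572465499}{1445}$ ($Y = 9319 \left(- \frac{1}{1445}\right) + \frac{19284}{\frac{1}{-88661}} = - \frac{9319}{1445} + \frac{19284}{- \frac{1}{88661}} = - \frac{9319}{1445} + 19284 \left(-88661\right) = - \frac{9319}{1445} - 1709738724 = - \frac{2470572465499}{1445} \approx -1.7097 \cdot 10^{9}$)
$A = 1404$ ($A = 75 \cdot 17 + 129 = 1275 + 129 = 1404$)
$\frac{Y}{A} = - \frac{2470572465499}{1445 \cdot 1404} = \left(- \frac{2470572465499}{1445}\right) \frac{1}{1404} = - \frac{2470572465499}{2028780}$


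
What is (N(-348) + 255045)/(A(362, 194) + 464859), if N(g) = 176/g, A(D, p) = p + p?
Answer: 22188871/40476489 ≈ 0.54819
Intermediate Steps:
A(D, p) = 2*p
(N(-348) + 255045)/(A(362, 194) + 464859) = (176/(-348) + 255045)/(2*194 + 464859) = (176*(-1/348) + 255045)/(388 + 464859) = (-44/87 + 255045)/465247 = (22188871/87)*(1/465247) = 22188871/40476489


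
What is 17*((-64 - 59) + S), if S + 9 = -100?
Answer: -3944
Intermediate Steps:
S = -109 (S = -9 - 100 = -109)
17*((-64 - 59) + S) = 17*((-64 - 59) - 109) = 17*(-123 - 109) = 17*(-232) = -3944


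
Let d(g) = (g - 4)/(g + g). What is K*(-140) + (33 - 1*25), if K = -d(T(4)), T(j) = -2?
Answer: 218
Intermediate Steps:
d(g) = (-4 + g)/(2*g) (d(g) = (-4 + g)/((2*g)) = (-4 + g)*(1/(2*g)) = (-4 + g)/(2*g))
K = -3/2 (K = -(-4 - 2)/(2*(-2)) = -(-1)*(-6)/(2*2) = -1*3/2 = -3/2 ≈ -1.5000)
K*(-140) + (33 - 1*25) = -3/2*(-140) + (33 - 1*25) = 210 + (33 - 25) = 210 + 8 = 218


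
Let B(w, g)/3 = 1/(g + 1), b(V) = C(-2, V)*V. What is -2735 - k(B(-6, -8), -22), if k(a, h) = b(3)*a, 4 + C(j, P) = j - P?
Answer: -19226/7 ≈ -2746.6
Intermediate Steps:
C(j, P) = -4 + j - P (C(j, P) = -4 + (j - P) = -4 + j - P)
b(V) = V*(-6 - V) (b(V) = (-4 - 2 - V)*V = (-6 - V)*V = V*(-6 - V))
B(w, g) = 3/(1 + g) (B(w, g) = 3/(g + 1) = 3/(1 + g))
k(a, h) = -27*a (k(a, h) = (-1*3*(6 + 3))*a = (-1*3*9)*a = -27*a)
-2735 - k(B(-6, -8), -22) = -2735 - (-27)*3/(1 - 8) = -2735 - (-27)*3/(-7) = -2735 - (-27)*3*(-1/7) = -2735 - (-27)*(-3)/7 = -2735 - 1*81/7 = -2735 - 81/7 = -19226/7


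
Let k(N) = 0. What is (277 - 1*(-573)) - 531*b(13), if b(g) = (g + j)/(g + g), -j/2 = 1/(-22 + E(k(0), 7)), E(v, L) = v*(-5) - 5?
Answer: 45473/78 ≈ 582.99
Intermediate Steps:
E(v, L) = -5 - 5*v (E(v, L) = -5*v - 5 = -5 - 5*v)
j = 2/27 (j = -2/(-22 + (-5 - 5*0)) = -2/(-22 + (-5 + 0)) = -2/(-22 - 5) = -2/(-27) = -2*(-1/27) = 2/27 ≈ 0.074074)
b(g) = (2/27 + g)/(2*g) (b(g) = (g + 2/27)/(g + g) = (2/27 + g)/((2*g)) = (2/27 + g)*(1/(2*g)) = (2/27 + g)/(2*g))
(277 - 1*(-573)) - 531*b(13) = (277 - 1*(-573)) - 59*(2 + 27*13)/(6*13) = (277 + 573) - 59*(2 + 351)/(6*13) = 850 - 59*353/(6*13) = 850 - 531*353/702 = 850 - 20827/78 = 45473/78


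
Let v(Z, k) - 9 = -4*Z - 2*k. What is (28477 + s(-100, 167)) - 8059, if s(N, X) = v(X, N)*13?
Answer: 14451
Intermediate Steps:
v(Z, k) = 9 - 4*Z - 2*k (v(Z, k) = 9 + (-4*Z - 2*k) = 9 - 4*Z - 2*k)
s(N, X) = 117 - 52*X - 26*N (s(N, X) = (9 - 4*X - 2*N)*13 = 117 - 52*X - 26*N)
(28477 + s(-100, 167)) - 8059 = (28477 + (117 - 52*167 - 26*(-100))) - 8059 = (28477 + (117 - 8684 + 2600)) - 8059 = (28477 - 5967) - 8059 = 22510 - 8059 = 14451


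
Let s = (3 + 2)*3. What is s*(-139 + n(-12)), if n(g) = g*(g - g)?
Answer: -2085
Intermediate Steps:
n(g) = 0 (n(g) = g*0 = 0)
s = 15 (s = 5*3 = 15)
s*(-139 + n(-12)) = 15*(-139 + 0) = 15*(-139) = -2085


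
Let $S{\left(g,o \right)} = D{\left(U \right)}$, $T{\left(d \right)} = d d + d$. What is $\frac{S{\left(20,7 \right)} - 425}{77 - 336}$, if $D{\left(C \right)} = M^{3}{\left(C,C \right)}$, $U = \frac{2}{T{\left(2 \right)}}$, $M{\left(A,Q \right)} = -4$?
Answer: $\frac{489}{259} \approx 1.888$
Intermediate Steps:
$T{\left(d \right)} = d + d^{2}$ ($T{\left(d \right)} = d^{2} + d = d + d^{2}$)
$U = \frac{1}{3}$ ($U = \frac{2}{2 \left(1 + 2\right)} = \frac{2}{2 \cdot 3} = \frac{2}{6} = 2 \cdot \frac{1}{6} = \frac{1}{3} \approx 0.33333$)
$D{\left(C \right)} = -64$ ($D{\left(C \right)} = \left(-4\right)^{3} = -64$)
$S{\left(g,o \right)} = -64$
$\frac{S{\left(20,7 \right)} - 425}{77 - 336} = \frac{-64 - 425}{77 - 336} = - \frac{489}{-259} = \left(-489\right) \left(- \frac{1}{259}\right) = \frac{489}{259}$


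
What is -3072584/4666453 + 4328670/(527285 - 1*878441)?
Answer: -3546415235769/273108828278 ≈ -12.985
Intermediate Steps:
-3072584/4666453 + 4328670/(527285 - 1*878441) = -3072584*1/4666453 + 4328670/(527285 - 878441) = -3072584/4666453 + 4328670/(-351156) = -3072584/4666453 + 4328670*(-1/351156) = -3072584/4666453 - 721445/58526 = -3546415235769/273108828278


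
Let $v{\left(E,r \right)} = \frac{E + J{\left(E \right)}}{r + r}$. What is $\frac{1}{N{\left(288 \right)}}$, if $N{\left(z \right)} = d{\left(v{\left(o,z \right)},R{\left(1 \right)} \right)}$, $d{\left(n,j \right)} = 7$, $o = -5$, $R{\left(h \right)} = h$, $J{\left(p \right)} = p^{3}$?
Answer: $\frac{1}{7} \approx 0.14286$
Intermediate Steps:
$v{\left(E,r \right)} = \frac{E + E^{3}}{2 r}$ ($v{\left(E,r \right)} = \frac{E + E^{3}}{r + r} = \frac{E + E^{3}}{2 r}$)
$N{\left(z \right)} = 7$
$\frac{1}{N{\left(288 \right)}} = \frac{1}{7}$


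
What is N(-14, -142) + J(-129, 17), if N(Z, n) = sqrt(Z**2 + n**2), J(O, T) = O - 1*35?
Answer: -164 + 2*sqrt(5090) ≈ -21.312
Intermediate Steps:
J(O, T) = -35 + O (J(O, T) = O - 35 = -35 + O)
N(-14, -142) + J(-129, 17) = sqrt((-14)**2 + (-142)**2) + (-35 - 129) = sqrt(196 + 20164) - 164 = sqrt(20360) - 164 = 2*sqrt(5090) - 164 = -164 + 2*sqrt(5090)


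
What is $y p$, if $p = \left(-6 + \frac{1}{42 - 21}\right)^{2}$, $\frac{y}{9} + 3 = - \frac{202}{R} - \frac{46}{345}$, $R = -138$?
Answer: $- \frac{600000}{1127} \approx -532.39$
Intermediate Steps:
$y = - \frac{1728}{115}$ ($y = -27 + 9 \left(- \frac{202}{-138} - \frac{46}{345}\right) = -27 + 9 \left(\left(-202\right) \left(- \frac{1}{138}\right) - \frac{2}{15}\right) = -27 + 9 \left(\frac{101}{69} - \frac{2}{15}\right) = -27 + 9 \cdot \frac{153}{115} = -27 + \frac{1377}{115} = - \frac{1728}{115} \approx -15.026$)
$p = \frac{15625}{441}$ ($p = \left(-6 + \frac{1}{21}\right)^{2} = \left(- \frac{125}{21}\right)^{2} = \frac{15625}{441} \approx 35.431$)
$y p = \left(- \frac{1728}{115}\right) \frac{15625}{441} = - \frac{600000}{1127}$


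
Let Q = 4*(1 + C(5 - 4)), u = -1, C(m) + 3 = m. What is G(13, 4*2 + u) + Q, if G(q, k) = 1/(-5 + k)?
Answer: -7/2 ≈ -3.5000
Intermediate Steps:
C(m) = -3 + m
Q = -4 (Q = 4*(1 + (-3 + (5 - 4))) = 4*(1 + (-3 + 1)) = 4*(1 - 2) = 4*(-1) = -4)
G(13, 4*2 + u) + Q = 1/(-5 + (4*2 - 1)) - 4 = 1/(-5 + (8 - 1)) - 4 = 1/(-5 + 7) - 4 = 1/2 - 4 = -7/2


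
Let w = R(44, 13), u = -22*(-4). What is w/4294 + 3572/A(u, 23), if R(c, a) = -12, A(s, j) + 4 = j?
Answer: 403630/2147 ≈ 188.00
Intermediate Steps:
u = 88
A(s, j) = -4 + j
w = -12
w/4294 + 3572/A(u, 23) = -12/4294 + 3572/(-4 + 23) = -12*1/4294 + 3572/19 = -6/2147 + 3572*(1/19) = -6/2147 + 188 = 403630/2147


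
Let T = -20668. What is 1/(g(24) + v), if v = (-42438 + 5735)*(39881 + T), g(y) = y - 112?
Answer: -1/705174827 ≈ -1.4181e-9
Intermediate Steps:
g(y) = -112 + y
v = -705174739 (v = (-42438 + 5735)*(39881 - 20668) = -36703*19213 = -705174739)
1/(g(24) + v) = 1/((-112 + 24) - 705174739) = 1/(-88 - 705174739) = 1/(-705174827) = -1/705174827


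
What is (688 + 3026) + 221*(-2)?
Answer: 3272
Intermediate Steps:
(688 + 3026) + 221*(-2) = 3714 - 442 = 3272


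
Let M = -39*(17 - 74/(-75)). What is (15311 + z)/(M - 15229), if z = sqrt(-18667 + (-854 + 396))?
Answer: -382775/398262 - 125*I*sqrt(85)/132754 ≈ -0.96111 - 0.008681*I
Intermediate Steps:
M = -17537/25 (M = -39*(17 - 74*(-1/75)) = -39*(17 + 74/75) = -39*1349/75 = -17537/25 ≈ -701.48)
z = 15*I*sqrt(85) (z = sqrt(-18667 - 458) = sqrt(-19125) = 15*I*sqrt(85) ≈ 138.29*I)
(15311 + z)/(M - 15229) = (15311 + 15*I*sqrt(85))/(-17537/25 - 15229) = (15311 + 15*I*sqrt(85))/(-398262/25) = (15311 + 15*I*sqrt(85))*(-25/398262) = -382775/398262 - 125*I*sqrt(85)/132754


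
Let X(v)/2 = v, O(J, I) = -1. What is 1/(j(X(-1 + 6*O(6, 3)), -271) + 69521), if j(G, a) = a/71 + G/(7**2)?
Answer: 497/34549898 ≈ 1.4385e-5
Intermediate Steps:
X(v) = 2*v
j(G, a) = G/49 + a/71 (j(G, a) = a*(1/71) + G/49 = a/71 + G*(1/49) = a/71 + G/49 = G/49 + a/71)
1/(j(X(-1 + 6*O(6, 3)), -271) + 69521) = 1/(((2*(-1 + 6*(-1)))/49 + (1/71)*(-271)) + 69521) = 1/(((2*(-1 - 6))/49 - 271/71) + 69521) = 1/(((2*(-7))/49 - 271/71) + 69521) = 1/(((1/49)*(-14) - 271/71) + 69521) = 1/((-2/7 - 271/71) + 69521) = 1/(-2039/497 + 69521) = 1/(34549898/497) = 497/34549898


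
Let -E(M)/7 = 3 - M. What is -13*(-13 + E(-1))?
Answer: 533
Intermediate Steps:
E(M) = -21 + 7*M (E(M) = -7*(3 - M) = -21 + 7*M)
-13*(-13 + E(-1)) = -13*(-13 + (-21 + 7*(-1))) = -13*(-13 + (-21 - 7)) = -13*(-13 - 28) = -13*(-41) = 533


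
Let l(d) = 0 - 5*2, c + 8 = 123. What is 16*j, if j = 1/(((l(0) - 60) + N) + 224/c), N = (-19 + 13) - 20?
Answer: -115/676 ≈ -0.17012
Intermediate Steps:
c = 115 (c = -8 + 123 = 115)
l(d) = -10 (l(d) = 0 - 10 = -10)
N = -26 (N = -6 - 20 = -26)
j = -115/10816 (j = 1/(((-10 - 60) - 26) + 224/115) = 1/((-70 - 26) + 224*(1/115)) = 1/(-96 + 224/115) = 1/(-10816/115) = -115/10816 ≈ -0.010632)
16*j = 16*(-115/10816) = -115/676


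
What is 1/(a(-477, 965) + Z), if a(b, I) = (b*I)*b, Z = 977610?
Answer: 1/220543095 ≈ 4.5343e-9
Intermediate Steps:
a(b, I) = I*b² (a(b, I) = (I*b)*b = I*b²)
1/(a(-477, 965) + Z) = 1/(965*(-477)² + 977610) = 1/(965*227529 + 977610) = 1/(219565485 + 977610) = 1/220543095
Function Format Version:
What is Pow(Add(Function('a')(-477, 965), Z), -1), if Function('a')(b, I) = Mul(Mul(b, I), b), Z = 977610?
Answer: Rational(1, 220543095) ≈ 4.5343e-9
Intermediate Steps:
Function('a')(b, I) = Mul(I, Pow(b, 2)) (Function('a')(b, I) = Mul(Mul(I, b), b) = Mul(I, Pow(b, 2)))
Pow(Add(Function('a')(-477, 965), Z), -1) = Pow(Add(Mul(965, Pow(-477, 2)), 977610), -1) = Pow(Add(Mul(965, 227529), 977610), -1) = Pow(Add(219565485, 977610), -1) = Pow(220543095, -1) = Rational(1, 220543095)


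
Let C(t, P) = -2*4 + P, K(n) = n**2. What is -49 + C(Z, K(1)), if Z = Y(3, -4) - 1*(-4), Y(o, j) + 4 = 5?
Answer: -56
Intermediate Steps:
Y(o, j) = 1 (Y(o, j) = -4 + 5 = 1)
Z = 5 (Z = 1 - 1*(-4) = 1 + 4 = 5)
C(t, P) = -8 + P
-49 + C(Z, K(1)) = -49 + (-8 + 1**2) = -49 + (-8 + 1) = -49 - 7 = -56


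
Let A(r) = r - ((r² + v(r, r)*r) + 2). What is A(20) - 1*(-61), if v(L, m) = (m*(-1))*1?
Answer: 79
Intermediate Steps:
v(L, m) = -m (v(L, m) = -m*1 = -m)
A(r) = -2 + r (A(r) = r - ((r² + (-r)*r) + 2) = r - ((r² - r²) + 2) = r - (0 + 2) = r - 1*2 = r - 2 = -2 + r)
A(20) - 1*(-61) = (-2 + 20) - 1*(-61) = 18 + 61 = 79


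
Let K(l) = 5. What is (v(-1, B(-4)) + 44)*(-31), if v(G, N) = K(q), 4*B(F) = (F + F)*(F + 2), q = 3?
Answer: -1519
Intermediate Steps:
B(F) = F*(2 + F)/2 (B(F) = ((F + F)*(F + 2))/4 = ((2*F)*(2 + F))/4 = (2*F*(2 + F))/4 = F*(2 + F)/2)
v(G, N) = 5
(v(-1, B(-4)) + 44)*(-31) = (5 + 44)*(-31) = 49*(-31) = -1519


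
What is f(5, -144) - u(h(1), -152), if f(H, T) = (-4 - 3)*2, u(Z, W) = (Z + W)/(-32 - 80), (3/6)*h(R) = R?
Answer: -859/56 ≈ -15.339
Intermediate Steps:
h(R) = 2*R
u(Z, W) = -W/112 - Z/112 (u(Z, W) = (W + Z)/(-112) = (W + Z)*(-1/112) = -W/112 - Z/112)
f(H, T) = -14 (f(H, T) = -7*2 = -14)
f(5, -144) - u(h(1), -152) = -14 - (-1/112*(-152) - 1/56) = -14 - (19/14 - 1/112*2) = -14 - (19/14 - 1/56) = -14 - 1*75/56 = -14 - 75/56 = -859/56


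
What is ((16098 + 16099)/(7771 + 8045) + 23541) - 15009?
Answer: 134974309/15816 ≈ 8534.0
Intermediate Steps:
((16098 + 16099)/(7771 + 8045) + 23541) - 15009 = (32197/15816 + 23541) - 15009 = 372356653/15816 - 15009 = 134974309/15816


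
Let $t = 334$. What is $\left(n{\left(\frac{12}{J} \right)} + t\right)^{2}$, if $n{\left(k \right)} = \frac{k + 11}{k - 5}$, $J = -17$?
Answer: $\frac{1038321729}{9409} \approx 1.1035 \cdot 10^{5}$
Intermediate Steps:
$n{\left(k \right)} = \frac{11 + k}{-5 + k}$
$\left(n{\left(\frac{12}{J} \right)} + t\right)^{2} = \left(\frac{11 + \frac{12}{-17}}{-5 + \frac{12}{-17}} + 334\right)^{2} = \left(\frac{11 + 12 \left(- \frac{1}{17}\right)}{-5 + 12 \left(- \frac{1}{17}\right)} + 334\right)^{2} = \left(\frac{11 - \frac{12}{17}}{-5 - \frac{12}{17}} + 334\right)^{2} = \left(\frac{1}{- \frac{97}{17}} \cdot \frac{175}{17} + 334\right)^{2} = \left(\left(- \frac{17}{97}\right) \frac{175}{17} + 334\right)^{2} = \left(- \frac{175}{97} + 334\right)^{2} = \left(\frac{32223}{97}\right)^{2} = \frac{1038321729}{9409}$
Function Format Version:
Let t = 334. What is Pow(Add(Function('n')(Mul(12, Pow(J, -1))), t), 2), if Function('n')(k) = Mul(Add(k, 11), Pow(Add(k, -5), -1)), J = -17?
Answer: Rational(1038321729, 9409) ≈ 1.1035e+5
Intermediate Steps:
Function('n')(k) = Mul(Pow(Add(-5, k), -1), Add(11, k)) (Function('n')(k) = Mul(Add(11, k), Pow(Add(-5, k), -1)) = Mul(Pow(Add(-5, k), -1), Add(11, k)))
Pow(Add(Function('n')(Mul(12, Pow(J, -1))), t), 2) = Pow(Add(Mul(Pow(Add(-5, Mul(12, Pow(-17, -1))), -1), Add(11, Mul(12, Pow(-17, -1)))), 334), 2) = Pow(Add(Mul(Pow(Add(-5, Mul(12, Rational(-1, 17))), -1), Add(11, Mul(12, Rational(-1, 17)))), 334), 2) = Pow(Add(Mul(Pow(Add(-5, Rational(-12, 17)), -1), Add(11, Rational(-12, 17))), 334), 2) = Pow(Add(Mul(Pow(Rational(-97, 17), -1), Rational(175, 17)), 334), 2) = Pow(Add(Mul(Rational(-17, 97), Rational(175, 17)), 334), 2) = Pow(Add(Rational(-175, 97), 334), 2) = Pow(Rational(32223, 97), 2) = Rational(1038321729, 9409)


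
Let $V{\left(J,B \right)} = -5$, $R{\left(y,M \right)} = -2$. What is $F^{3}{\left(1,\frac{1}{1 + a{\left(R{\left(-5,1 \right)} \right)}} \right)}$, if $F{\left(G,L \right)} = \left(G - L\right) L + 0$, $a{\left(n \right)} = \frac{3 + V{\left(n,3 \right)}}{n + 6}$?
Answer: $-8$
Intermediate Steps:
$a{\left(n \right)} = - \frac{2}{6 + n}$ ($a{\left(n \right)} = \frac{3 - 5}{n + 6} = - \frac{2}{6 + n}$)
$F{\left(G,L \right)} = L \left(G - L\right)$ ($F{\left(G,L \right)} = L \left(G - L\right) + 0 = L \left(G - L\right)$)
$F^{3}{\left(1,\frac{1}{1 + a{\left(R{\left(-5,1 \right)} \right)}} \right)} = \left(\frac{1 - \frac{1}{1 - \frac{2}{6 - 2}}}{1 - \frac{2}{6 - 2}}\right)^{3} = \left(\frac{1 - \frac{1}{1 - \frac{2}{4}}}{1 - \frac{2}{4}}\right)^{3} = \left(\frac{1 - \frac{1}{1 - \frac{1}{2}}}{1 - \frac{1}{2}}\right)^{3} = \left(\frac{1}{\frac{1}{2}} \left(1 - \frac{1}{\frac{1}{2}}\right)\right)^{3} = \left(2 \left(1 - 2\right)\right)^{3} = \left(2 \left(-1\right)\right)^{3} = \left(-2\right)^{3} = -8$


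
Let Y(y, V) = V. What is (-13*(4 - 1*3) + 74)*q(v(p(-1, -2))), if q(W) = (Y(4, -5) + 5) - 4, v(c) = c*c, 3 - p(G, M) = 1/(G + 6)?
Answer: -244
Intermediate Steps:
p(G, M) = 3 - 1/(6 + G) (p(G, M) = 3 - 1/(G + 6) = 3 - 1/(6 + G))
v(c) = c**2
q(W) = -4 (q(W) = (-5 + 5) - 4 = 0 - 4 = -4)
(-13*(4 - 1*3) + 74)*q(v(p(-1, -2))) = (-13*(4 - 1*3) + 74)*(-4) = (-13*(4 - 3) + 74)*(-4) = (-13*1 + 74)*(-4) = (-13 + 74)*(-4) = 61*(-4) = -244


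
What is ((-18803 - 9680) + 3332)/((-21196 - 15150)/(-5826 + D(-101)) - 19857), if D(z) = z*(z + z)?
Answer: 183300488/144735989 ≈ 1.2664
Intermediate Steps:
D(z) = 2*z² (D(z) = z*(2*z) = 2*z²)
((-18803 - 9680) + 3332)/((-21196 - 15150)/(-5826 + D(-101)) - 19857) = ((-18803 - 9680) + 3332)/((-21196 - 15150)/(-5826 + 2*(-101)²) - 19857) = (-28483 + 3332)/(-36346/(-5826 + 2*10201) - 19857) = -25151/(-36346/(-5826 + 20402) - 19857) = -25151/(-36346/14576 - 19857) = -25151/(-36346*1/14576 - 19857) = -25151/(-18173/7288 - 19857) = -25151/(-144735989/7288) = -25151*(-7288/144735989) = 183300488/144735989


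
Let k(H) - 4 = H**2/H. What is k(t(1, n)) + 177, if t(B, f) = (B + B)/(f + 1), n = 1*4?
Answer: 907/5 ≈ 181.40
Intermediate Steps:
n = 4
t(B, f) = 2*B/(1 + f) (t(B, f) = (2*B)/(1 + f) = 2*B/(1 + f))
k(H) = 4 + H (k(H) = 4 + H**2/H = 4 + H)
k(t(1, n)) + 177 = (4 + 2*1/(1 + 4)) + 177 = (4 + 2*1/5) + 177 = (4 + 2*1*(1/5)) + 177 = (4 + 2/5) + 177 = 22/5 + 177 = 907/5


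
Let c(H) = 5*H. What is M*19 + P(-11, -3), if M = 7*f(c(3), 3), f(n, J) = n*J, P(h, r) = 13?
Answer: 5998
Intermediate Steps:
f(n, J) = J*n
M = 315 (M = 7*(3*(5*3)) = 7*(3*15) = 7*45 = 315)
M*19 + P(-11, -3) = 315*19 + 13 = 5985 + 13 = 5998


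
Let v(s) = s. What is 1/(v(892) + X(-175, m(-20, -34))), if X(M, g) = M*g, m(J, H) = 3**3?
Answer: -1/3833 ≈ -0.00026089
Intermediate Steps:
m(J, H) = 27
1/(v(892) + X(-175, m(-20, -34))) = 1/(892 - 175*27) = 1/(892 - 4725) = 1/(-3833) = -1/3833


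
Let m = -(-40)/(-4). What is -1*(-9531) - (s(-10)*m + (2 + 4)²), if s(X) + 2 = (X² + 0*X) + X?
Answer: 10375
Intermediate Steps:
s(X) = -2 + X + X² (s(X) = -2 + ((X² + 0*X) + X) = -2 + ((X² + 0) + X) = -2 + (X² + X) = -2 + (X + X²) = -2 + X + X²)
m = -10 (m = -(-40)*(-1)/4 = -8*5/4 = -10)
-1*(-9531) - (s(-10)*m + (2 + 4)²) = -1*(-9531) - ((-2 - 10 + (-10)²)*(-10) + (2 + 4)²) = 9531 - ((-2 - 10 + 100)*(-10) + 6²) = 9531 - (88*(-10) + 36) = 9531 - (-880 + 36) = 9531 - 1*(-844) = 9531 + 844 = 10375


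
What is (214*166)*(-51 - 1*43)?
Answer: -3339256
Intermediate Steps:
(214*166)*(-51 - 1*43) = 35524*(-51 - 43) = 35524*(-94) = -3339256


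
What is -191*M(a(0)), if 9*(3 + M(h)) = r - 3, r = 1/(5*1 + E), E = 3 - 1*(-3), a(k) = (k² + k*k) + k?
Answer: 62839/99 ≈ 634.74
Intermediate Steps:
a(k) = k + 2*k² (a(k) = (k² + k²) + k = 2*k² + k = k + 2*k²)
E = 6 (E = 3 + 3 = 6)
r = 1/11 (r = 1/(5*1 + 6) = 1/(5 + 6) = 1/11 ≈ 0.090909)
M(h) = -329/99 (M(h) = -3 + (1/11 - 3)/9 = -3 + (⅑)*(-32/11) = -3 - 32/99 = -329/99)
-191*M(a(0)) = -191*(-329/99) = 62839/99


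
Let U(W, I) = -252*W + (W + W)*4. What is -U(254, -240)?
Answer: 61976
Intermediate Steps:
U(W, I) = -244*W (U(W, I) = -252*W + (2*W)*4 = -252*W + 8*W = -244*W)
-U(254, -240) = -(-244)*254 = -1*(-61976) = 61976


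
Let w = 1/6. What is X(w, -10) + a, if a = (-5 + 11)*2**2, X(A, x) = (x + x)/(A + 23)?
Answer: 3216/139 ≈ 23.137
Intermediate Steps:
w = 1/6 ≈ 0.16667
X(A, x) = 2*x/(23 + A) (X(A, x) = (2*x)/(23 + A) = 2*x/(23 + A))
a = 24 (a = 6*4 = 24)
X(w, -10) + a = 2*(-10)/(23 + 1/6) + 24 = 2*(-10)/(139/6) + 24 = 2*(-10)*(6/139) + 24 = -120/139 + 24 = 3216/139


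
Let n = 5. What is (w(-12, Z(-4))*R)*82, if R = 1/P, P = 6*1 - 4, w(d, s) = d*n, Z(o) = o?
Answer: -2460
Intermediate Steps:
w(d, s) = 5*d (w(d, s) = d*5 = 5*d)
P = 2 (P = 6 - 4 = 2)
R = ½ (R = 1/2 = ½ ≈ 0.50000)
(w(-12, Z(-4))*R)*82 = ((5*(-12))*(½))*82 = -60*½*82 = -30*82 = -2460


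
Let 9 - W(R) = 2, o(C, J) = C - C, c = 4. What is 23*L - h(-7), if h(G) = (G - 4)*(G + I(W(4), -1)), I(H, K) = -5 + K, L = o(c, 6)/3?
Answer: -143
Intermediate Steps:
o(C, J) = 0
W(R) = 7 (W(R) = 9 - 1*2 = 9 - 2 = 7)
L = 0 (L = 0/3 = 0*(⅓) = 0)
h(G) = (-6 + G)*(-4 + G) (h(G) = (G - 4)*(G + (-5 - 1)) = (-4 + G)*(G - 6) = (-4 + G)*(-6 + G) = (-6 + G)*(-4 + G))
23*L - h(-7) = 23*0 - (24 + (-7)² - 10*(-7)) = 0 - (24 + 49 + 70) = 0 - 1*143 = 0 - 143 = -143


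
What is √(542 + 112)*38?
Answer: 38*√654 ≈ 971.79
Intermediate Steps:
√(542 + 112)*38 = √654*38 = 38*√654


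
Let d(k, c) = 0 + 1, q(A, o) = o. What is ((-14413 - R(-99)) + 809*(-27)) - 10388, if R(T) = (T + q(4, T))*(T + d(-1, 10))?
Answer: -66048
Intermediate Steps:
d(k, c) = 1
R(T) = 2*T*(1 + T) (R(T) = (T + T)*(T + 1) = (2*T)*(1 + T) = 2*T*(1 + T))
((-14413 - R(-99)) + 809*(-27)) - 10388 = ((-14413 - 2*(-99)*(1 - 99)) + 809*(-27)) - 10388 = ((-14413 - 2*(-99)*(-98)) - 21843) - 10388 = ((-14413 - 1*19404) - 21843) - 10388 = ((-14413 - 19404) - 21843) - 10388 = (-33817 - 21843) - 10388 = -55660 - 10388 = -66048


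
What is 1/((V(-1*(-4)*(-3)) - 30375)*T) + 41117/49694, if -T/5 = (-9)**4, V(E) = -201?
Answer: 20621114637127/24922676010960 ≈ 0.82740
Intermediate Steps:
T = -32805 (T = -5*(-9)**4 = -5*6561 = -32805)
1/((V(-1*(-4)*(-3)) - 30375)*T) + 41117/49694 = 1/(-201 - 30375*(-32805)) + 41117/49694 = -1/32805/(-30576) + 41117*(1/49694) = -1/30576*(-1/32805) + 41117/49694 = 1/1003045680 + 41117/49694 = 20621114637127/24922676010960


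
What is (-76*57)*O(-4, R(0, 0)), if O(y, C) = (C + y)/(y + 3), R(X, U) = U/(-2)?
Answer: -17328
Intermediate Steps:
R(X, U) = -U/2 (R(X, U) = U*(-½) = -U/2)
O(y, C) = (C + y)/(3 + y)
(-76*57)*O(-4, R(0, 0)) = (-76*57)*((-½*0 - 4)/(3 - 4)) = -4332*(0 - 4)/(-1) = -(-4332)*(-4) = -4332*4 = -17328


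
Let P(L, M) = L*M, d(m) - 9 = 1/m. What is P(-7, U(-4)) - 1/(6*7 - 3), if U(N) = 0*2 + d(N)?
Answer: -9559/156 ≈ -61.276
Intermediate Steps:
d(m) = 9 + 1/m
U(N) = 9 + 1/N (U(N) = 0*2 + (9 + 1/N) = 0 + (9 + 1/N) = 9 + 1/N)
P(-7, U(-4)) - 1/(6*7 - 3) = -7*(9 + 1/(-4)) - 1/(6*7 - 3) = -7*(9 - 1/4) - 1/(42 - 3) = -7*35/4 - 1/39 = -245/4 - 1*1/39 = -245/4 - 1/39 = -9559/156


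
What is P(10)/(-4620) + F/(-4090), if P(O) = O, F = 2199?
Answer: -255007/472395 ≈ -0.53982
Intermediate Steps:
P(10)/(-4620) + F/(-4090) = 10/(-4620) + 2199/(-4090) = 10*(-1/4620) + 2199*(-1/4090) = -1/462 - 2199/4090 = -255007/472395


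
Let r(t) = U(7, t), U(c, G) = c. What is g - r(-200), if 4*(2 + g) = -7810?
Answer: -3923/2 ≈ -1961.5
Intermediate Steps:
r(t) = 7
g = -3909/2 (g = -2 + (1/4)*(-7810) = -2 - 3905/2 = -3909/2 ≈ -1954.5)
g - r(-200) = -3909/2 - 1*7 = -3909/2 - 7 = -3923/2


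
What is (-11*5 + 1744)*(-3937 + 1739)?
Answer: -3712422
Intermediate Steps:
(-11*5 + 1744)*(-3937 + 1739) = (-55 + 1744)*(-2198) = 1689*(-2198) = -3712422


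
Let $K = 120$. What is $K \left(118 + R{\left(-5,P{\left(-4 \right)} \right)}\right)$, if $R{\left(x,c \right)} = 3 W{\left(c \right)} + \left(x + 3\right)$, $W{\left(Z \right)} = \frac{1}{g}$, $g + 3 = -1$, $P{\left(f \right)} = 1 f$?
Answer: $13830$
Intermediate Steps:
$P{\left(f \right)} = f$
$g = -4$ ($g = -3 - 1 = -4$)
$W{\left(Z \right)} = - \frac{1}{4}$ ($W{\left(Z \right)} = \frac{1}{-4} = - \frac{1}{4}$)
$R{\left(x,c \right)} = \frac{9}{4} + x$ ($R{\left(x,c \right)} = 3 \left(- \frac{1}{4}\right) + \left(x + 3\right) = - \frac{3}{4} + \left(3 + x\right) = \frac{9}{4} + x$)
$K \left(118 + R{\left(-5,P{\left(-4 \right)} \right)}\right) = 120 \left(118 + \left(\frac{9}{4} - 5\right)\right) = 120 \left(118 - \frac{11}{4}\right) = 120 \cdot \frac{461}{4} = 13830$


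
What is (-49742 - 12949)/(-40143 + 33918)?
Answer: 20897/2075 ≈ 10.071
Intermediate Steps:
(-49742 - 12949)/(-40143 + 33918) = -62691/(-6225) = -62691*(-1/6225) = 20897/2075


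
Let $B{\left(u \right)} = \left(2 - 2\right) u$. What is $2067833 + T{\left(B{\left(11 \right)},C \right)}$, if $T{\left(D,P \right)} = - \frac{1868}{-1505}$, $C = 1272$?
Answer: $\frac{3112090533}{1505} \approx 2.0678 \cdot 10^{6}$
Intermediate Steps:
$B{\left(u \right)} = 0$ ($B{\left(u \right)} = 0 u = 0$)
$T{\left(D,P \right)} = \frac{1868}{1505}$ ($T{\left(D,P \right)} = \left(-1868\right) \left(- \frac{1}{1505}\right) = \frac{1868}{1505}$)
$2067833 + T{\left(B{\left(11 \right)},C \right)} = 2067833 + \frac{1868}{1505} = \frac{3112090533}{1505}$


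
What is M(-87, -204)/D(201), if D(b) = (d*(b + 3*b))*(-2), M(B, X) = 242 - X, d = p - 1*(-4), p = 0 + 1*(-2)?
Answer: -223/1608 ≈ -0.13868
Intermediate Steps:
p = -2 (p = 0 - 2 = -2)
d = 2 (d = -2 - 1*(-4) = -2 + 4 = 2)
D(b) = -16*b (D(b) = (2*(b + 3*b))*(-2) = (2*(4*b))*(-2) = (8*b)*(-2) = -16*b)
M(-87, -204)/D(201) = (242 - 1*(-204))/((-16*201)) = (242 + 204)/(-3216) = 446*(-1/3216) = -223/1608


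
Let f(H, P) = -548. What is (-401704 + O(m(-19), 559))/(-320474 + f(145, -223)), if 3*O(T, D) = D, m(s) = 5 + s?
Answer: 1204553/963066 ≈ 1.2507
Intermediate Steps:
O(T, D) = D/3
(-401704 + O(m(-19), 559))/(-320474 + f(145, -223)) = (-401704 + (1/3)*559)/(-320474 - 548) = (-401704 + 559/3)/(-321022) = -1204553/3*(-1/321022) = 1204553/963066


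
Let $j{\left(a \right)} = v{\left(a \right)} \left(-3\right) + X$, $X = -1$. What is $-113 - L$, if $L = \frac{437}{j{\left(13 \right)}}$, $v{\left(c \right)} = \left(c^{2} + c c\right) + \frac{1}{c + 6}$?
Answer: $- \frac{2171241}{19288} \approx -112.57$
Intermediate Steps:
$v{\left(c \right)} = \frac{1}{6 + c} + 2 c^{2}$ ($v{\left(c \right)} = \left(c^{2} + c^{2}\right) + \frac{1}{6 + c} = 2 c^{2} + \frac{1}{6 + c} = \frac{1}{6 + c} + 2 c^{2}$)
$j{\left(a \right)} = -1 - \frac{3 \left(1 + 2 a^{3} + 12 a^{2}\right)}{6 + a}$ ($j{\left(a \right)} = \frac{1 + 2 a^{3} + 12 a^{2}}{6 + a} \left(-3\right) - 1 = - \frac{3 \left(1 + 2 a^{3} + 12 a^{2}\right)}{6 + a} - 1 = -1 - \frac{3 \left(1 + 2 a^{3} + 12 a^{2}\right)}{6 + a}$)
$L = - \frac{8303}{19288}$ ($L = \frac{437}{\frac{1}{6 + 13} \left(-9 - 13 - 36 \cdot 13^{2} - 6 \cdot 13^{3}\right)} = \frac{437}{\frac{1}{19} \left(-9 - 13 - 6084 - 13182\right)} = \frac{437}{\frac{1}{19} \left(-19288\right)} = \frac{437}{- \frac{19288}{19}} = 437 \left(- \frac{19}{19288}\right) = - \frac{8303}{19288} \approx -0.43047$)
$-113 - L = -113 - - \frac{8303}{19288} = -113 + \frac{8303}{19288} = - \frac{2171241}{19288}$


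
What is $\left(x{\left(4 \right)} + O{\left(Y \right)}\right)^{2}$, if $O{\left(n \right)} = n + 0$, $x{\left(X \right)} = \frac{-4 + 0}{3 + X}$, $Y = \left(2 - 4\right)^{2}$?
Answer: $\frac{576}{49} \approx 11.755$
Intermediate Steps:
$Y = 4$ ($Y = \left(-2\right)^{2} = 4$)
$x{\left(X \right)} = - \frac{4}{3 + X}$
$O{\left(n \right)} = n$
$\left(x{\left(4 \right)} + O{\left(Y \right)}\right)^{2} = \left(- \frac{4}{3 + 4} + 4\right)^{2} = \left(- \frac{4}{7} + 4\right)^{2} = \left(\frac{24}{7}\right)^{2} = \frac{576}{49}$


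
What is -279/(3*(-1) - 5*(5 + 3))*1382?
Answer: 385578/43 ≈ 8966.9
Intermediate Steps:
-279/(3*(-1) - 5*(5 + 3))*1382 = -279/(-3 - 5*8)*1382 = -279/(-3 - 40)*1382 = -279/(-43)*1382 = -279*(-1/43)*1382 = (279/43)*1382 = 385578/43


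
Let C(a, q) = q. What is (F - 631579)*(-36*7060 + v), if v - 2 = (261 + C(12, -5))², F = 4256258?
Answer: -683694202338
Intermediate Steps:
v = 65538 (v = 2 + (261 - 5)² = 2 + 256² = 2 + 65536 = 65538)
(F - 631579)*(-36*7060 + v) = (4256258 - 631579)*(-36*7060 + 65538) = 3624679*(-254160 + 65538) = 3624679*(-188622) = -683694202338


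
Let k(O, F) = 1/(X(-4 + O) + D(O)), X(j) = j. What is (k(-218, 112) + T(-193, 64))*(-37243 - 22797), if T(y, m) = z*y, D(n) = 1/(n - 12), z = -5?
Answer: -2958389045400/51061 ≈ -5.7938e+7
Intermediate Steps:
D(n) = 1/(-12 + n)
T(y, m) = -5*y
k(O, F) = 1/(-4 + O + 1/(-12 + O)) (k(O, F) = 1/((-4 + O) + 1/(-12 + O)) = 1/(-4 + O + 1/(-12 + O)))
(k(-218, 112) + T(-193, 64))*(-37243 - 22797) = ((-12 - 218)/(1 + (-12 - 218)*(-4 - 218)) - 5*(-193))*(-37243 - 22797) = (-230/(1 - 230*(-222)) + 965)*(-60040) = (-230/(1 + 51060) + 965)*(-60040) = (-230/51061 + 965)*(-60040) = (49273635/51061)*(-60040) = -2958389045400/51061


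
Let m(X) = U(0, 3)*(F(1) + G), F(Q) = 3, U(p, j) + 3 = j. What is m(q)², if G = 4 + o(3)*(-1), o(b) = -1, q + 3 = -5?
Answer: 0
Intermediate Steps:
q = -8 (q = -3 - 5 = -8)
U(p, j) = -3 + j
G = 5 (G = 4 - 1*(-1) = 4 + 1 = 5)
m(X) = 0 (m(X) = (-3 + 3)*(3 + 5) = 0*8 = 0)
m(q)² = 0² = 0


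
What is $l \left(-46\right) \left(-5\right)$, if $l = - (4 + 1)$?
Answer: $-1150$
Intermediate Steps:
$l = -5$ ($l = \left(-1\right) 5 = -5$)
$l \left(-46\right) \left(-5\right) = \left(-5\right) \left(-46\right) \left(-5\right) = 230 \left(-5\right) = -1150$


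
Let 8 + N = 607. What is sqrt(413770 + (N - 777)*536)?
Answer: sqrt(318362) ≈ 564.24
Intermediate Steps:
N = 599 (N = -8 + 607 = 599)
sqrt(413770 + (N - 777)*536) = sqrt(413770 + (599 - 777)*536) = sqrt(413770 - 178*536) = sqrt(413770 - 95408) = sqrt(318362)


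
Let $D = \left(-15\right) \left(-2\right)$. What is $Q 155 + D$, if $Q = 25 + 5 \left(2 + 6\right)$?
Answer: $10105$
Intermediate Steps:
$D = 30$
$Q = 65$ ($Q = 25 + 5 \cdot 8 = 25 + 40 = 65$)
$Q 155 + D = 65 \cdot 155 + 30 = 10075 + 30 = 10105$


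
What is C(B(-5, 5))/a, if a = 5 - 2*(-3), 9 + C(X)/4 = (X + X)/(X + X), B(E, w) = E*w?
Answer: -32/11 ≈ -2.9091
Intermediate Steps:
C(X) = -32 (C(X) = -36 + 4*((X + X)/(X + X)) = -36 + 4*((2*X)/((2*X))) = -36 + 4*((2*X)*(1/(2*X))) = -36 + 4*1 = -36 + 4 = -32)
a = 11 (a = 5 + 6 = 11)
C(B(-5, 5))/a = -32/11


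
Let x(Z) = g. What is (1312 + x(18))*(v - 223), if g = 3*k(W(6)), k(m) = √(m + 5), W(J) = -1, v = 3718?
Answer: 4606410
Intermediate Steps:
k(m) = √(5 + m)
g = 6 (g = 3*√(5 - 1) = 3*√4 = 3*2 = 6)
x(Z) = 6
(1312 + x(18))*(v - 223) = (1312 + 6)*(3718 - 223) = 1318*3495 = 4606410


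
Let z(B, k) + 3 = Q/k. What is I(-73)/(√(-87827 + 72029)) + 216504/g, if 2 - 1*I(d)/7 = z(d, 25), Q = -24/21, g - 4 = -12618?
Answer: -108252/6307 - 883*I*√15798/394950 ≈ -17.164 - 0.28101*I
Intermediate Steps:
g = -12614 (g = 4 - 12618 = -12614)
Q = -8/7 (Q = -24*1/21 = -8/7 ≈ -1.1429)
z(B, k) = -3 - 8/(7*k)
I(d) = 883/25 (I(d) = 14 - 7*(-3 - 8/7/25) = 14 - 7*(-3 - 8/7*1/25) = 14 - 7*(-3 - 8/175) = 14 - 7*(-533/175) = 14 + 533/25 = 883/25)
I(-73)/(√(-87827 + 72029)) + 216504/g = 883/(25*(√(-87827 + 72029))) + 216504/(-12614) = 883/(25*(√(-15798))) + 216504*(-1/12614) = 883/(25*((I*√15798))) - 108252/6307 = 883*(-I*√15798/15798)/25 - 108252/6307 = -883*I*√15798/394950 - 108252/6307 = -108252/6307 - 883*I*√15798/394950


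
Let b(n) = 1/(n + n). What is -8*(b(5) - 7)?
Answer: 276/5 ≈ 55.200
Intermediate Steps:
b(n) = 1/(2*n)
-8*(b(5) - 7) = -8*((1/2)/5 - 7) = -8*((1/2)*(1/5) - 7) = -8*(1/10 - 7) = -8*(-69/10) = 276/5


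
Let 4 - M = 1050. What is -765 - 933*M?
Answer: 975153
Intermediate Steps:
M = -1046 (M = 4 - 1*1050 = 4 - 1050 = -1046)
-765 - 933*M = -765 - 933*(-1046) = -765 + 975918 = 975153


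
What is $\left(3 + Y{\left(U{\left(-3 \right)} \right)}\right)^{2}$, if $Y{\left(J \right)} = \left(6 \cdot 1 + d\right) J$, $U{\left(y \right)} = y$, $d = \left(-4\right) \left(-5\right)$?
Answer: $5625$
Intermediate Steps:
$d = 20$
$Y{\left(J \right)} = 26 J$ ($Y{\left(J \right)} = \left(6 \cdot 1 + 20\right) J = \left(6 + 20\right) J = 26 J$)
$\left(3 + Y{\left(U{\left(-3 \right)} \right)}\right)^{2} = \left(3 + 26 \left(-3\right)\right)^{2} = \left(3 - 78\right)^{2} = \left(-75\right)^{2} = 5625$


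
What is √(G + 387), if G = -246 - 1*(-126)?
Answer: √267 ≈ 16.340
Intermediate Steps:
G = -120 (G = -246 + 126 = -120)
√(G + 387) = √(-120 + 387) = √267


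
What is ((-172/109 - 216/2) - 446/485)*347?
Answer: -2026984538/52865 ≈ -38343.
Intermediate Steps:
((-172/109 - 216/2) - 446/485)*347 = ((-172*1/109 - 216*½) - 446*1/485)*347 = ((-172/109 - 108) - 446/485)*347 = (-11944/109 - 446/485)*347 = -5841454/52865*347 = -2026984538/52865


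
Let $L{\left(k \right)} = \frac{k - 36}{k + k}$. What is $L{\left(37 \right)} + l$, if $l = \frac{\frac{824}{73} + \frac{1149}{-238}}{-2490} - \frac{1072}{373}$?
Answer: $- \frac{341879069377}{119409729852} \approx -2.8631$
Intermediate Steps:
$L{\left(k \right)} = \frac{-36 + k}{2 k}$
$l = - \frac{9283586875}{3227289996}$ ($l = \left(824 \cdot \frac{1}{73} + 1149 \left(- \frac{1}{238}\right)\right) \left(- \frac{1}{2490}\right) - \frac{1072}{373} = \left(\frac{824}{73} - \frac{1149}{238}\right) \left(- \frac{1}{2490}\right) - \frac{1072}{373} = \frac{112235}{17374} \left(- \frac{1}{2490}\right) - \frac{1072}{373} = - \frac{22447}{8652252} - \frac{1072}{373} = - \frac{9283586875}{3227289996} \approx -2.8766$)
$L{\left(37 \right)} + l = \frac{-36 + 37}{2 \cdot 37} - \frac{9283586875}{3227289996} = \frac{1}{2} \cdot \frac{1}{37} \cdot 1 - \frac{9283586875}{3227289996} = \frac{1}{74} - \frac{9283586875}{3227289996} = - \frac{341879069377}{119409729852}$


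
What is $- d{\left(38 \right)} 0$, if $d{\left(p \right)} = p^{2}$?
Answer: $0$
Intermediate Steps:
$- d{\left(38 \right)} 0 = - 38^{2} \cdot 0 = - 1444 \cdot 0 = \left(-1\right) 0 = 0$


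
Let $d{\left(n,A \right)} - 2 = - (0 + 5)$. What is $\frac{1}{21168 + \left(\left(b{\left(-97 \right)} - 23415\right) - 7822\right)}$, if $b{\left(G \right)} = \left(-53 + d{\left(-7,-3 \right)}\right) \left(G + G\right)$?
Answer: $\frac{1}{795} \approx 0.0012579$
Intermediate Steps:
$d{\left(n,A \right)} = -3$ ($d{\left(n,A \right)} = 2 - \left(0 + 5\right) = 2 - 5 = -3$)
$b{\left(G \right)} = - 112 G$ ($b{\left(G \right)} = \left(-53 - 3\right) \left(G + G\right) = - 56 \cdot 2 G = - 112 G$)
$\frac{1}{21168 + \left(\left(b{\left(-97 \right)} - 23415\right) - 7822\right)} = \frac{1}{21168 - 20373} = \frac{1}{795}$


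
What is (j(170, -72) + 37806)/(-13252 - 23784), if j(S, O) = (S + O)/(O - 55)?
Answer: -1200316/1175893 ≈ -1.0208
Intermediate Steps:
j(S, O) = (O + S)/(-55 + O)
(j(170, -72) + 37806)/(-13252 - 23784) = ((-72 + 170)/(-55 - 72) + 37806)/(-13252 - 23784) = (98/(-127) + 37806)/(-37036) = (-1/127*98 + 37806)*(-1/37036) = (-98/127 + 37806)*(-1/37036) = (4801264/127)*(-1/37036) = -1200316/1175893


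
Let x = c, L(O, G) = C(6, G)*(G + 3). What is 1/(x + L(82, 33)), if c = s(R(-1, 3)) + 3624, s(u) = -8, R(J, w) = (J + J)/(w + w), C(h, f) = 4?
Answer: 1/3760 ≈ 0.00026596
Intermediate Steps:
R(J, w) = J/w (R(J, w) = (2*J)/((2*w)) = (2*J)*(1/(2*w)) = J/w)
c = 3616 (c = -8 + 3624 = 3616)
L(O, G) = 12 + 4*G (L(O, G) = 4*(G + 3) = 4*(3 + G) = 12 + 4*G)
x = 3616
1/(x + L(82, 33)) = 1/(3616 + (12 + 4*33)) = 1/(3616 + (12 + 132)) = 1/(3616 + 144) = 1/3760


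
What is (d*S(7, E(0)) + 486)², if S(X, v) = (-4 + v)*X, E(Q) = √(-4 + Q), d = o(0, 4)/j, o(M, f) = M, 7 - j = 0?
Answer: 236196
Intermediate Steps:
j = 7 (j = 7 - 1*0 = 7 + 0 = 7)
d = 0 (d = 0/7 = 0*(⅐) = 0)
S(X, v) = X*(-4 + v)
(d*S(7, E(0)) + 486)² = (0*(7*(-4 + √(-4 + 0))) + 486)² = (0*(7*(-4 + √(-4))) + 486)² = (0*(7*(-4 + 2*I)) + 486)² = (0*(-28 + 14*I) + 486)² = (0 + 486)² = 486² = 236196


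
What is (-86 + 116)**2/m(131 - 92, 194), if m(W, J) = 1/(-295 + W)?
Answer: -230400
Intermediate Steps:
(-86 + 116)**2/m(131 - 92, 194) = (-86 + 116)**2/(1/(-295 + (131 - 92))) = 30**2/(1/(-295 + 39)) = 900/(1/(-256)) = 900/(-1/256) = 900*(-256) = -230400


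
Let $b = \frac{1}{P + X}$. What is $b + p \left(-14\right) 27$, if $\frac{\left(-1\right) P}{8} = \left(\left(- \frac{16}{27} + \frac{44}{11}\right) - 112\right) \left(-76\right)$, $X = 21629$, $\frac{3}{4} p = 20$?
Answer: $- \frac{12082623867}{1198673} \approx -10080.0$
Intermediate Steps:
$p = \frac{80}{3}$ ($p = \frac{4}{3} \cdot 20 = \frac{80}{3} \approx 26.667$)
$P = - \frac{1782656}{27}$ ($P = - 8 \left(\left(- \frac{16}{27} + \frac{44}{11}\right) - 112\right) \left(-76\right) = - 8 \left(\left(\left(-16\right) \frac{1}{27} + 44 \cdot \frac{1}{11}\right) - 112\right) \left(-76\right) = - 8 \left(\left(- \frac{16}{27} + 4\right) - 112\right) \left(-76\right) = - 8 \left(\frac{92}{27} - 112\right) \left(-76\right) = - 8 \left(\left(- \frac{2932}{27}\right) \left(-76\right)\right) = \left(-8\right) \frac{222832}{27} = - \frac{1782656}{27} \approx -66024.0$)
$b = - \frac{27}{1198673}$ ($b = \frac{1}{- \frac{1782656}{27} + 21629} = \frac{1}{- \frac{1198673}{27}} = - \frac{27}{1198673} \approx -2.2525 \cdot 10^{-5}$)
$b + p \left(-14\right) 27 = - \frac{27}{1198673} + \frac{80}{3} \left(-14\right) 27 = - \frac{27}{1198673} - 10080 = - \frac{12082623867}{1198673}$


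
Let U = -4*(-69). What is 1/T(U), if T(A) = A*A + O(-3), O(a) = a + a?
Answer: 1/76170 ≈ 1.3129e-5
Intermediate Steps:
U = 276
O(a) = 2*a
T(A) = -6 + A² (T(A) = A*A + 2*(-3) = A² - 6 = -6 + A²)
1/T(U) = 1/(-6 + 276²) = 1/(-6 + 76176) = 1/76170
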